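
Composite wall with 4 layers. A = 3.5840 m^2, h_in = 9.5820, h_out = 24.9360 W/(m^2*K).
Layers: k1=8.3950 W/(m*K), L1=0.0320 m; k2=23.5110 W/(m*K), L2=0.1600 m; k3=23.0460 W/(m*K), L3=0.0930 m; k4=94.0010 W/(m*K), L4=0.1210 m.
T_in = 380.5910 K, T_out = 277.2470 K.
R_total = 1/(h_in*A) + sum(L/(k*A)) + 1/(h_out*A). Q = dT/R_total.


R_conv_in = 1/(9.5820*3.5840) = 0.0291
R_1 = 0.0320/(8.3950*3.5840) = 0.0011
R_2 = 0.1600/(23.5110*3.5840) = 0.0019
R_3 = 0.0930/(23.0460*3.5840) = 0.0011
R_4 = 0.1210/(94.0010*3.5840) = 0.0004
R_conv_out = 1/(24.9360*3.5840) = 0.0112
R_total = 0.0448 K/W
Q = 103.3440 / 0.0448 = 2309.0643 W

R_total = 0.0448 K/W, Q = 2309.0643 W


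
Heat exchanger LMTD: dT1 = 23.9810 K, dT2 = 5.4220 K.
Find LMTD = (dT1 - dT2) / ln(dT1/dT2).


dT1/dT2 = 4.4229
ln(dT1/dT2) = 1.4868
LMTD = 18.5590 / 1.4868 = 12.4825 K

12.4825 K


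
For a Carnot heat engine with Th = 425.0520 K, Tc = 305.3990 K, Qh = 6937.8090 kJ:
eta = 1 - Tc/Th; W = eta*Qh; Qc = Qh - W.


eta = 1 - 305.3990/425.0520 = 0.2815
W = 0.2815 * 6937.8090 = 1953.0073 kJ
Qc = 6937.8090 - 1953.0073 = 4984.8017 kJ

eta = 28.1502%, W = 1953.0073 kJ, Qc = 4984.8017 kJ


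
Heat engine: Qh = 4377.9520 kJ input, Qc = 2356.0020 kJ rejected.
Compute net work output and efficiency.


W = 4377.9520 - 2356.0020 = 2021.9500 kJ
eta = 2021.9500 / 4377.9520 = 0.4618 = 46.1848%

W = 2021.9500 kJ, eta = 46.1848%


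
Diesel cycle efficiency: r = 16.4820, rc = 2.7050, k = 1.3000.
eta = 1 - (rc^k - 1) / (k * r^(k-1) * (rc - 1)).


r^(k-1) = 2.3179
rc^k = 3.6460
eta = 0.4850 = 48.4985%

48.4985%


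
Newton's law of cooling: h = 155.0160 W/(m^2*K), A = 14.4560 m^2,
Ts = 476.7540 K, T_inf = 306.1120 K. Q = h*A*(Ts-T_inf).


dT = 170.6420 K
Q = 155.0160 * 14.4560 * 170.6420 = 382393.5854 W

382393.5854 W


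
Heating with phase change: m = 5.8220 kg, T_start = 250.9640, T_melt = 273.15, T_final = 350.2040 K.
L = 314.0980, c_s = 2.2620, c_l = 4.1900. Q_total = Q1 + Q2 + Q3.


Q1 (sensible, solid) = 5.8220 * 2.2620 * 22.1860 = 292.1755 kJ
Q2 (latent) = 5.8220 * 314.0980 = 1828.6786 kJ
Q3 (sensible, liquid) = 5.8220 * 4.1900 * 77.0540 = 1879.6691 kJ
Q_total = 4000.5232 kJ

4000.5232 kJ


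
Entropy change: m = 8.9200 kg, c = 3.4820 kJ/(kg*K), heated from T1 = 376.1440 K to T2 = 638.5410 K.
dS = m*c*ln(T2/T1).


T2/T1 = 1.6976
ln(T2/T1) = 0.5292
dS = 8.9200 * 3.4820 * 0.5292 = 16.4371 kJ/K

16.4371 kJ/K


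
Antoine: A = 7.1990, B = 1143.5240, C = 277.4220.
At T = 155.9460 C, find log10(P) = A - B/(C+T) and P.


C+T = 433.3680
B/(C+T) = 2.6387
log10(P) = 7.1990 - 2.6387 = 4.5603
P = 10^4.5603 = 36333.6942 mmHg

36333.6942 mmHg


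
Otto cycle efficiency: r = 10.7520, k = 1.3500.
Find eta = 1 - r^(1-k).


r^(k-1) = 2.2963
eta = 1 - 1/2.2963 = 0.5645 = 56.4509%

56.4509%


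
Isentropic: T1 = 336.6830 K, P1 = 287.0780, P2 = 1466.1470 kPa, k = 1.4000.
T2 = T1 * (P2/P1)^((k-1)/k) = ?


(k-1)/k = 0.2857
(P2/P1)^exp = 1.5934
T2 = 336.6830 * 1.5934 = 536.4851 K

536.4851 K


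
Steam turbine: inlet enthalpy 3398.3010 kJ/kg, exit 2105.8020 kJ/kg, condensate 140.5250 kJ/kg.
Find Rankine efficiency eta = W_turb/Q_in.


W = 1292.4990 kJ/kg
Q_in = 3257.7760 kJ/kg
eta = 0.3967 = 39.6743%

eta = 39.6743%


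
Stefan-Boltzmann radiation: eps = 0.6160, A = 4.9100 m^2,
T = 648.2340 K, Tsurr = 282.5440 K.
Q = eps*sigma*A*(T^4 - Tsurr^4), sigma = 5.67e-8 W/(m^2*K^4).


T^4 = 1.7657e+11
Tsurr^4 = 6.3730e+09
Q = 0.6160 * 5.67e-8 * 4.9100 * 1.7020e+11 = 29188.2354 W

29188.2354 W


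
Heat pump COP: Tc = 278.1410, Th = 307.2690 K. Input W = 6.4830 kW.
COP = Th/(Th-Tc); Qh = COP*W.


COP = 307.2690 / 29.1280 = 10.5489
Qh = 10.5489 * 6.4830 = 68.3887 kW

COP = 10.5489, Qh = 68.3887 kW


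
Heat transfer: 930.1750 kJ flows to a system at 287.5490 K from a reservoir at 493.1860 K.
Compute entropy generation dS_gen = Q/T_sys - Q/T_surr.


dS_sys = 930.1750/287.5490 = 3.2348 kJ/K
dS_surr = -930.1750/493.1860 = -1.8861 kJ/K
dS_gen = 3.2348 - 1.8861 = 1.3488 kJ/K (irreversible)

dS_gen = 1.3488 kJ/K, irreversible


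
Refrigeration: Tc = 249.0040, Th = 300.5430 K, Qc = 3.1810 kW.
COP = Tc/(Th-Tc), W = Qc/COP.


COP = 249.0040 / 51.5390 = 4.8314
W = 3.1810 / 4.8314 = 0.6584 kW

COP = 4.8314, W = 0.6584 kW


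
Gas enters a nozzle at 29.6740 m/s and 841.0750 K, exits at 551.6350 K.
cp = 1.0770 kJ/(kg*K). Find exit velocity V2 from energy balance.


dT = 289.4400 K
2*cp*1000*dT = 623453.7600
V1^2 = 880.5463
V2 = sqrt(624334.3063) = 790.1483 m/s

790.1483 m/s


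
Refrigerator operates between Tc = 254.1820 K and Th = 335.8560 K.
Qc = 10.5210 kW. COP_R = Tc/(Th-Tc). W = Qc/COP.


COP = 254.1820 / 81.6740 = 3.1122
W = 10.5210 / 3.1122 = 3.3806 kW

COP = 3.1122, W = 3.3806 kW


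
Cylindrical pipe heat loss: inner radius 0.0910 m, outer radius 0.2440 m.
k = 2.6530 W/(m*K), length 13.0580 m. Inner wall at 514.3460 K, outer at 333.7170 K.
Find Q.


dT = 180.6290 K
ln(ro/ri) = 0.9863
Q = 2*pi*2.6530*13.0580*180.6290 / 0.9863 = 39862.8539 W

39862.8539 W


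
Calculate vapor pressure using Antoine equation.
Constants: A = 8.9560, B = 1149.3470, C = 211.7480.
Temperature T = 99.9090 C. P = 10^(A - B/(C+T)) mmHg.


C+T = 311.6570
B/(C+T) = 3.6879
log10(P) = 8.9560 - 3.6879 = 5.2681
P = 10^5.2681 = 185413.4488 mmHg

185413.4488 mmHg


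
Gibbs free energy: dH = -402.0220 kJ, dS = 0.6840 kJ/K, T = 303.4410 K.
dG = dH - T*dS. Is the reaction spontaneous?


T*dS = 303.4410 * 0.6840 = 207.5536 kJ
dG = -402.0220 - 207.5536 = -609.5756 kJ (spontaneous)

dG = -609.5756 kJ, spontaneous


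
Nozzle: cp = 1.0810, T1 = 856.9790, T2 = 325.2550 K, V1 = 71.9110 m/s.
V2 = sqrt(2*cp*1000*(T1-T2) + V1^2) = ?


dT = 531.7240 K
2*cp*1000*dT = 1149587.2880
V1^2 = 5171.1919
V2 = sqrt(1154758.4799) = 1074.5969 m/s

1074.5969 m/s


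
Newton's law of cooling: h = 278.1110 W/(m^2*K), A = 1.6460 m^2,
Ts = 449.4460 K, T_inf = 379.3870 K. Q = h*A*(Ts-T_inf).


dT = 70.0590 K
Q = 278.1110 * 1.6460 * 70.0590 = 32070.9579 W

32070.9579 W


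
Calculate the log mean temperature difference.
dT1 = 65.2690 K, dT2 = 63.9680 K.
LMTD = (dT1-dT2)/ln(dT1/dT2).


dT1/dT2 = 1.0203
ln(dT1/dT2) = 0.0201
LMTD = 1.3010 / 0.0201 = 64.6163 K

64.6163 K


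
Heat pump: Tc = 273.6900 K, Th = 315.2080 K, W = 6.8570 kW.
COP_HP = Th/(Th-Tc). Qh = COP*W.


COP = 315.2080 / 41.5180 = 7.5921
Qh = 7.5921 * 6.8570 = 52.0589 kW

COP = 7.5921, Qh = 52.0589 kW


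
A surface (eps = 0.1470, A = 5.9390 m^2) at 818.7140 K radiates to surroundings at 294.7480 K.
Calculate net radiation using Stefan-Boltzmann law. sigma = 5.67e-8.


T^4 = 4.4929e+11
Tsurr^4 = 7.5475e+09
Q = 0.1470 * 5.67e-8 * 5.9390 * 4.4174e+11 = 21866.7907 W

21866.7907 W


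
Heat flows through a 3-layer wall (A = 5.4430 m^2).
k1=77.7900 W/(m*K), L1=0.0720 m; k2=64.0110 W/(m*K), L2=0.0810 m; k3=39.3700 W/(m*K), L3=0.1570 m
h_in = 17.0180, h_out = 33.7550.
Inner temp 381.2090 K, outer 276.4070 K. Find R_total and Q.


R_conv_in = 1/(17.0180*5.4430) = 0.0108
R_1 = 0.0720/(77.7900*5.4430) = 0.0002
R_2 = 0.0810/(64.0110*5.4430) = 0.0002
R_3 = 0.1570/(39.3700*5.4430) = 0.0007
R_conv_out = 1/(33.7550*5.4430) = 0.0054
R_total = 0.0174 K/W
Q = 104.8020 / 0.0174 = 6032.2028 W

R_total = 0.0174 K/W, Q = 6032.2028 W


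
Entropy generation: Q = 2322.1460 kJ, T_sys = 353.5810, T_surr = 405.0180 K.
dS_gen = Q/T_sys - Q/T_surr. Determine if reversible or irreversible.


dS_sys = 2322.1460/353.5810 = 6.5675 kJ/K
dS_surr = -2322.1460/405.0180 = -5.7334 kJ/K
dS_gen = 6.5675 - 5.7334 = 0.8341 kJ/K (irreversible)

dS_gen = 0.8341 kJ/K, irreversible


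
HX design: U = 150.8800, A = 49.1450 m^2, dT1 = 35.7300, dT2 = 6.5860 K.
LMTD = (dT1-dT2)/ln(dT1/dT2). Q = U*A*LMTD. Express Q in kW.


LMTD = 17.2343 K
Q = 150.8800 * 49.1450 * 17.2343 = 127792.4334 W = 127.7924 kW

127.7924 kW


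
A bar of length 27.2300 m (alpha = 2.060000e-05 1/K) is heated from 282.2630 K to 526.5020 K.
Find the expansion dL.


dT = 244.2390 K
dL = 2.060000e-05 * 27.2300 * 244.2390 = 0.137003 m
L_final = 27.367003 m

dL = 0.137003 m


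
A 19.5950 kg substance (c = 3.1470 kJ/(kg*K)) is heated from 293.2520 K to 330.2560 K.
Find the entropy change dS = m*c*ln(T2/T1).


T2/T1 = 1.1262
ln(T2/T1) = 0.1188
dS = 19.5950 * 3.1470 * 0.1188 = 7.3281 kJ/K

7.3281 kJ/K


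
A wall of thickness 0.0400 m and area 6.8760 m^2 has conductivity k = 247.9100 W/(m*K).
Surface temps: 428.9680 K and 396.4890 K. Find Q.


dT = 32.4790 K
Q = 247.9100 * 6.8760 * 32.4790 / 0.0400 = 1384116.2622 W

1384116.2622 W


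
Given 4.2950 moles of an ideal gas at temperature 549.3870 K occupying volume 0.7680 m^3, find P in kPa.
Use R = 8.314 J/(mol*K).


P = nRT/V = 4.2950 * 8.314 * 549.3870 / 0.7680
= 19617.8571 / 0.7680 = 25544.0848 Pa = 25.5441 kPa

25.5441 kPa


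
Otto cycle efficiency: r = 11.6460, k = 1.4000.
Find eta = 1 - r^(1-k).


r^(k-1) = 2.6698
eta = 1 - 1/2.6698 = 0.6254 = 62.5433%

62.5433%


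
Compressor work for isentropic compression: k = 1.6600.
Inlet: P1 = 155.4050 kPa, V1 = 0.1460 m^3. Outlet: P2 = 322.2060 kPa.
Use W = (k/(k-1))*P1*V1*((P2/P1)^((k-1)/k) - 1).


(k-1)/k = 0.3976
(P2/P1)^exp = 1.3363
W = 2.5152 * 155.4050 * 0.1460 * (1.3363 - 1) = 19.1916 kJ

19.1916 kJ


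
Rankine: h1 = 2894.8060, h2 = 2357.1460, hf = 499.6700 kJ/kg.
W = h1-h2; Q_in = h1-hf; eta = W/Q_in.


W = 537.6600 kJ/kg
Q_in = 2395.1360 kJ/kg
eta = 0.2245 = 22.4480%

eta = 22.4480%


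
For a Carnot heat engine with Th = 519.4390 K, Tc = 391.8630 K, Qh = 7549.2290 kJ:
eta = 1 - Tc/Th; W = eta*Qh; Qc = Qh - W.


eta = 1 - 391.8630/519.4390 = 0.2456
W = 0.2456 * 7549.2290 = 1854.1165 kJ
Qc = 7549.2290 - 1854.1165 = 5695.1125 kJ

eta = 24.5603%, W = 1854.1165 kJ, Qc = 5695.1125 kJ


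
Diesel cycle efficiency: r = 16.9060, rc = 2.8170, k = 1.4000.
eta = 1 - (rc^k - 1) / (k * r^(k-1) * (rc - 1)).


r^(k-1) = 3.0990
rc^k = 4.2629
eta = 0.5861 = 58.6096%

58.6096%


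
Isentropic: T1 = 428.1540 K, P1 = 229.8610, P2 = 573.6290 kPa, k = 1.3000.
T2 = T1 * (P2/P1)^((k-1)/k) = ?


(k-1)/k = 0.2308
(P2/P1)^exp = 1.2350
T2 = 428.1540 * 1.2350 = 528.7540 K

528.7540 K


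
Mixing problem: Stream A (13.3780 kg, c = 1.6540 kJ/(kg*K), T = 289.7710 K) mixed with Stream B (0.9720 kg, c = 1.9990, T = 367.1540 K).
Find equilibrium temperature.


num = 7125.2149
den = 24.0702
Tf = 296.0176 K

296.0176 K


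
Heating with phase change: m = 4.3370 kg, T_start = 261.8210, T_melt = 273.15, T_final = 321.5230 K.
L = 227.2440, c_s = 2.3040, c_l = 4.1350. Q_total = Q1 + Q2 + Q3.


Q1 (sensible, solid) = 4.3370 * 2.3040 * 11.3290 = 113.2044 kJ
Q2 (latent) = 4.3370 * 227.2440 = 985.5572 kJ
Q3 (sensible, liquid) = 4.3370 * 4.1350 * 48.3730 = 867.4970 kJ
Q_total = 1966.2586 kJ

1966.2586 kJ


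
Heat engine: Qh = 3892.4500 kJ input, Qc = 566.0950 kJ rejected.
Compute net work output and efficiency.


W = 3892.4500 - 566.0950 = 3326.3550 kJ
eta = 3326.3550 / 3892.4500 = 0.8546 = 85.4566%

W = 3326.3550 kJ, eta = 85.4566%


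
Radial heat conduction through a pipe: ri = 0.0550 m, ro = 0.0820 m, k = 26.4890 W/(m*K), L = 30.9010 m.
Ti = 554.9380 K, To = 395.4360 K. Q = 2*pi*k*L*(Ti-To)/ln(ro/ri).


dT = 159.5020 K
ln(ro/ri) = 0.3994
Q = 2*pi*26.4890*30.9010*159.5020 / 0.3994 = 2053956.2759 W

2053956.2759 W


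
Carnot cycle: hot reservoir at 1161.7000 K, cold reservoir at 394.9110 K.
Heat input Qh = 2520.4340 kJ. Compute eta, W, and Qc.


eta = 1 - 394.9110/1161.7000 = 0.6601
W = 0.6601 * 2520.4340 = 1663.6318 kJ
Qc = 2520.4340 - 1663.6318 = 856.8022 kJ

eta = 66.0058%, W = 1663.6318 kJ, Qc = 856.8022 kJ


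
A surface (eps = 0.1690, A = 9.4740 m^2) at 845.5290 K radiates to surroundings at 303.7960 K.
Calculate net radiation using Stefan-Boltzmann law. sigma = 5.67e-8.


T^4 = 5.1111e+11
Tsurr^4 = 8.5178e+09
Q = 0.1690 * 5.67e-8 * 9.4740 * 5.0259e+11 = 45626.6435 W

45626.6435 W


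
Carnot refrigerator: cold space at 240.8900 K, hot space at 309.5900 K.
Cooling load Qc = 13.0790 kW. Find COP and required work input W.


COP = 240.8900 / 68.7000 = 3.5064
W = 13.0790 / 3.5064 = 3.7300 kW

COP = 3.5064, W = 3.7300 kW


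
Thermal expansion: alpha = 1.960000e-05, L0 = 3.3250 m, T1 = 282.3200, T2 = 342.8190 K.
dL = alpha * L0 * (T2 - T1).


dT = 60.4990 K
dL = 1.960000e-05 * 3.3250 * 60.4990 = 0.003943 m
L_final = 3.328943 m

dL = 0.003943 m


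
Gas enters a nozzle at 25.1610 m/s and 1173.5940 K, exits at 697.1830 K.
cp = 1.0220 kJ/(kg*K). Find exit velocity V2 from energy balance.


dT = 476.4110 K
2*cp*1000*dT = 973784.0840
V1^2 = 633.0759
V2 = sqrt(974417.1599) = 987.1257 m/s

987.1257 m/s


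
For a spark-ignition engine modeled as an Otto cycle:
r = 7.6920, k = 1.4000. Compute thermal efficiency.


r^(k-1) = 2.2616
eta = 1 - 1/2.2616 = 0.5578 = 55.7835%

55.7835%


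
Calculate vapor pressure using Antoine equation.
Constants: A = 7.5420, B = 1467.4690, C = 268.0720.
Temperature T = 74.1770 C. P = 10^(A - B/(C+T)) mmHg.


C+T = 342.2490
B/(C+T) = 4.2877
log10(P) = 7.5420 - 4.2877 = 3.2543
P = 10^3.2543 = 1795.8776 mmHg

1795.8776 mmHg


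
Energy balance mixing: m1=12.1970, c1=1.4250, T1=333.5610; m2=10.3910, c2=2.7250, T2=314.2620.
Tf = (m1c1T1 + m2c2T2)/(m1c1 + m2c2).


num = 14696.0098
den = 45.6962
Tf = 321.6024 K

321.6024 K


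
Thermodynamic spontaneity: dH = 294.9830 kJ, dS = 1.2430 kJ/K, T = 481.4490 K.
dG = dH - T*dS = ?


T*dS = 481.4490 * 1.2430 = 598.4411 kJ
dG = 294.9830 - 598.4411 = -303.4581 kJ (spontaneous)

dG = -303.4581 kJ, spontaneous


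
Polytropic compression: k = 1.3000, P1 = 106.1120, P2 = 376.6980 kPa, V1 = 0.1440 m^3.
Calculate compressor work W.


(k-1)/k = 0.2308
(P2/P1)^exp = 1.3396
W = 4.3333 * 106.1120 * 0.1440 * (1.3396 - 1) = 22.4864 kJ

22.4864 kJ


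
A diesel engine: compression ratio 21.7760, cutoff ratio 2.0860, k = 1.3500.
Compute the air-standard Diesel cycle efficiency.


r^(k-1) = 2.9396
rc^k = 2.6982
eta = 0.6060 = 60.5966%

60.5966%


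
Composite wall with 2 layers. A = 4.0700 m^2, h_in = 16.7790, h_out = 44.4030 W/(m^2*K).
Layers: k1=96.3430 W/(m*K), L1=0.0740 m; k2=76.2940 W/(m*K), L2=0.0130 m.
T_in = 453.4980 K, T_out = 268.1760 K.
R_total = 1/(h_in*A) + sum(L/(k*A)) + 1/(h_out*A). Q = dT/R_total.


R_conv_in = 1/(16.7790*4.0700) = 0.0146
R_1 = 0.0740/(96.3430*4.0700) = 0.0002
R_2 = 0.0130/(76.2940*4.0700) = 4.1866e-05
R_conv_out = 1/(44.4030*4.0700) = 0.0055
R_total = 0.0204 K/W
Q = 185.3220 / 0.0204 = 9081.1534 W

R_total = 0.0204 K/W, Q = 9081.1534 W


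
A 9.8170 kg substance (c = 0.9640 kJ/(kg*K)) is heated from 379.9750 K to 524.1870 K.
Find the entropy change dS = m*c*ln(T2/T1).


T2/T1 = 1.3795
ln(T2/T1) = 0.3217
dS = 9.8170 * 0.9640 * 0.3217 = 3.0448 kJ/K

3.0448 kJ/K


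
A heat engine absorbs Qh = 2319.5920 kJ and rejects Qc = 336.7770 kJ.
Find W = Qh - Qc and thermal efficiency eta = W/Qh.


W = 2319.5920 - 336.7770 = 1982.8150 kJ
eta = 1982.8150 / 2319.5920 = 0.8548 = 85.4812%

W = 1982.8150 kJ, eta = 85.4812%


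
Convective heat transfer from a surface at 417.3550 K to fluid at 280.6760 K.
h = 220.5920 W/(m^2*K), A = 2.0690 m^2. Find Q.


dT = 136.6790 K
Q = 220.5920 * 2.0690 * 136.6790 = 62380.9582 W

62380.9582 W


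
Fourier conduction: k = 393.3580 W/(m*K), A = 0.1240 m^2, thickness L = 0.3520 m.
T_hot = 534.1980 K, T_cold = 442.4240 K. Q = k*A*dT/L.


dT = 91.7740 K
Q = 393.3580 * 0.1240 * 91.7740 / 0.3520 = 12717.0585 W

12717.0585 W


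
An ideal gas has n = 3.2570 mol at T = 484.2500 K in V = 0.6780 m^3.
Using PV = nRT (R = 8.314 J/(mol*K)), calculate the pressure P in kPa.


P = nRT/V = 3.2570 * 8.314 * 484.2500 / 0.6780
= 13112.8595 / 0.6780 = 19340.5007 Pa = 19.3405 kPa

19.3405 kPa


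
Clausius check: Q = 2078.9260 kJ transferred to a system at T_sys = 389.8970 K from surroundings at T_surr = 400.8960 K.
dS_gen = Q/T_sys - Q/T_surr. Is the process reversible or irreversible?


dS_sys = 2078.9260/389.8970 = 5.3320 kJ/K
dS_surr = -2078.9260/400.8960 = -5.1857 kJ/K
dS_gen = 5.3320 - 5.1857 = 0.1463 kJ/K (irreversible)

dS_gen = 0.1463 kJ/K, irreversible


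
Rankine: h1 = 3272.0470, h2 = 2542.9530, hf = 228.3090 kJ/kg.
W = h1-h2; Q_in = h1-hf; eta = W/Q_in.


W = 729.0940 kJ/kg
Q_in = 3043.7380 kJ/kg
eta = 0.2395 = 23.9539%

eta = 23.9539%


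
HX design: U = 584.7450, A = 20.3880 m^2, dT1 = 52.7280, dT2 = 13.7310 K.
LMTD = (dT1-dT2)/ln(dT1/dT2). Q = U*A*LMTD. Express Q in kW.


LMTD = 28.9835 K
Q = 584.7450 * 20.3880 * 28.9835 = 345534.7107 W = 345.5347 kW

345.5347 kW


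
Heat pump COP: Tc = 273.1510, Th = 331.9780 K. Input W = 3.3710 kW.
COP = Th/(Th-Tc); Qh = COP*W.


COP = 331.9780 / 58.8270 = 5.6433
Qh = 5.6433 * 3.3710 = 19.0235 kW

COP = 5.6433, Qh = 19.0235 kW


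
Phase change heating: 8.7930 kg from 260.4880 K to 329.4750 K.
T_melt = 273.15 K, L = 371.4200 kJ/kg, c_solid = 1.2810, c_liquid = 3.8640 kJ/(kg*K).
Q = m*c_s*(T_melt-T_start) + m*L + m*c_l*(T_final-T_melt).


Q1 (sensible, solid) = 8.7930 * 1.2810 * 12.6620 = 142.6227 kJ
Q2 (latent) = 8.7930 * 371.4200 = 3265.8961 kJ
Q3 (sensible, liquid) = 8.7930 * 3.8640 * 56.3250 = 1913.7068 kJ
Q_total = 5322.2255 kJ

5322.2255 kJ


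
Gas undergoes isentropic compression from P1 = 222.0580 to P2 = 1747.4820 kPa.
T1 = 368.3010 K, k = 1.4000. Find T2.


(k-1)/k = 0.2857
(P2/P1)^exp = 1.8030
T2 = 368.3010 * 1.8030 = 664.0298 K

664.0298 K


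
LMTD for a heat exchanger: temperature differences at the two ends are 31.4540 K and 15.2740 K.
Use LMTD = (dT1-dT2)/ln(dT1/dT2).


dT1/dT2 = 2.0593
ln(dT1/dT2) = 0.7224
LMTD = 16.1800 / 0.7224 = 22.3984 K

22.3984 K


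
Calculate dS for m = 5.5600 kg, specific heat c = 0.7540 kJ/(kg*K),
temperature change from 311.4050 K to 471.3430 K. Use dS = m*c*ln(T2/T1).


T2/T1 = 1.5136
ln(T2/T1) = 0.4145
dS = 5.5600 * 0.7540 * 0.4145 = 1.7376 kJ/K

1.7376 kJ/K


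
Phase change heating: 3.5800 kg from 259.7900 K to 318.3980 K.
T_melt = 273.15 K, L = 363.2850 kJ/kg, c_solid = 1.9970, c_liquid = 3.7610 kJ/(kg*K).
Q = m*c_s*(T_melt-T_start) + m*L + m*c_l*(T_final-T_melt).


Q1 (sensible, solid) = 3.5800 * 1.9970 * 13.3600 = 95.5141 kJ
Q2 (latent) = 3.5800 * 363.2850 = 1300.5603 kJ
Q3 (sensible, liquid) = 3.5800 * 3.7610 * 45.2480 = 609.2363 kJ
Q_total = 2005.3107 kJ

2005.3107 kJ


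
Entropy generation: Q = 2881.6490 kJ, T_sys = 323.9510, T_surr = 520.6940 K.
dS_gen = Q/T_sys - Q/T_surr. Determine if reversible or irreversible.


dS_sys = 2881.6490/323.9510 = 8.8953 kJ/K
dS_surr = -2881.6490/520.6940 = -5.5342 kJ/K
dS_gen = 8.8953 - 5.5342 = 3.3611 kJ/K (irreversible)

dS_gen = 3.3611 kJ/K, irreversible


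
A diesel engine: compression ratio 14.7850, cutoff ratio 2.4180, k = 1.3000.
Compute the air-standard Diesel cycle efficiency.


r^(k-1) = 2.2436
rc^k = 3.1513
eta = 0.4798 = 47.9836%

47.9836%


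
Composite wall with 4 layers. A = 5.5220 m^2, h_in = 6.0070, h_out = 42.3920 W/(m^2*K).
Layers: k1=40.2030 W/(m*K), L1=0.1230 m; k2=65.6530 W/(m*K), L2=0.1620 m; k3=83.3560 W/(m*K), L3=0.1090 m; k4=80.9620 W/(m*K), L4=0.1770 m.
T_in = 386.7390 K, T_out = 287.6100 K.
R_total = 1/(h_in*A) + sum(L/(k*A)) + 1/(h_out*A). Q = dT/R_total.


R_conv_in = 1/(6.0070*5.5220) = 0.0301
R_1 = 0.1230/(40.2030*5.5220) = 0.0006
R_2 = 0.1620/(65.6530*5.5220) = 0.0004
R_3 = 0.1090/(83.3560*5.5220) = 0.0002
R_4 = 0.1770/(80.9620*5.5220) = 0.0004
R_conv_out = 1/(42.3920*5.5220) = 0.0043
R_total = 0.0361 K/W
Q = 99.1290 / 0.0361 = 2749.5632 W

R_total = 0.0361 K/W, Q = 2749.5632 W


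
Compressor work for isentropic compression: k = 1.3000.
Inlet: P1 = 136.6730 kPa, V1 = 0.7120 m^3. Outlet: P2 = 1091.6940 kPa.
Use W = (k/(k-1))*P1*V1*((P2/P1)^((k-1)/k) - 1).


(k-1)/k = 0.2308
(P2/P1)^exp = 1.6153
W = 4.3333 * 136.6730 * 0.7120 * (1.6153 - 1) = 259.4563 kJ

259.4563 kJ


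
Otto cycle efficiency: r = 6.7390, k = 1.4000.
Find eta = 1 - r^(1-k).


r^(k-1) = 2.1451
eta = 1 - 1/2.1451 = 0.5338 = 53.3811%

53.3811%


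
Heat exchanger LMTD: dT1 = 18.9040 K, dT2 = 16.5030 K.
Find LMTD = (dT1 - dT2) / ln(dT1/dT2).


dT1/dT2 = 1.1455
ln(dT1/dT2) = 0.1358
LMTD = 2.4010 / 0.1358 = 17.6763 K

17.6763 K


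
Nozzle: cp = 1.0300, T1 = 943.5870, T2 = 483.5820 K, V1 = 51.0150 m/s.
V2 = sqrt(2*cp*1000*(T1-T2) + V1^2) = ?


dT = 460.0050 K
2*cp*1000*dT = 947610.3000
V1^2 = 2602.5302
V2 = sqrt(950212.8302) = 974.7886 m/s

974.7886 m/s


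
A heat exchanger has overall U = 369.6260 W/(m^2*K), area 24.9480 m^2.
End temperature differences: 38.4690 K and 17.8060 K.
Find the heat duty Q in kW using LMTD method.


LMTD = 26.8240 K
Q = 369.6260 * 24.9480 * 26.8240 = 247355.7465 W = 247.3557 kW

247.3557 kW


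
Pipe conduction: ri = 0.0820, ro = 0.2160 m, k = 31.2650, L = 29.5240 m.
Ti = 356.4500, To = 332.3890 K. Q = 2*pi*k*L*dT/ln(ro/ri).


dT = 24.0610 K
ln(ro/ri) = 0.9686
Q = 2*pi*31.2650*29.5240*24.0610 / 0.9686 = 144079.1104 W

144079.1104 W


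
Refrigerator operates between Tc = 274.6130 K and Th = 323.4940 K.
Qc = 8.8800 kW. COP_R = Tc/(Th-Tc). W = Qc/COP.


COP = 274.6130 / 48.8810 = 5.6180
W = 8.8800 / 5.6180 = 1.5806 kW

COP = 5.6180, W = 1.5806 kW


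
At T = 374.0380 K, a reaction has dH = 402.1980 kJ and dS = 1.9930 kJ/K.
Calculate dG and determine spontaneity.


T*dS = 374.0380 * 1.9930 = 745.4577 kJ
dG = 402.1980 - 745.4577 = -343.2597 kJ (spontaneous)

dG = -343.2597 kJ, spontaneous


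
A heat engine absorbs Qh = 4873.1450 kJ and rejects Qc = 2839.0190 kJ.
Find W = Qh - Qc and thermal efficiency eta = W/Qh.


W = 4873.1450 - 2839.0190 = 2034.1260 kJ
eta = 2034.1260 / 4873.1450 = 0.4174 = 41.7415%

W = 2034.1260 kJ, eta = 41.7415%


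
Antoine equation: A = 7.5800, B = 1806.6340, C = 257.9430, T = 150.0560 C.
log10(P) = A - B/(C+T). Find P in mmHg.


C+T = 407.9990
B/(C+T) = 4.4280
log10(P) = 7.5800 - 4.4280 = 3.1520
P = 10^3.1520 = 1418.9420 mmHg

1418.9420 mmHg


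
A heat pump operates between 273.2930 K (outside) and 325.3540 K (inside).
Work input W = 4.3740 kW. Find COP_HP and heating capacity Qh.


COP = 325.3540 / 52.0610 = 6.2495
Qh = 6.2495 * 4.3740 = 27.3352 kW

COP = 6.2495, Qh = 27.3352 kW


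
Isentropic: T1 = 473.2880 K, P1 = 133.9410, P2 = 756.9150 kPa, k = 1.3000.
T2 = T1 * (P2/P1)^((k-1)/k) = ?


(k-1)/k = 0.2308
(P2/P1)^exp = 1.4913
T2 = 473.2880 * 1.4913 = 705.8213 K

705.8213 K


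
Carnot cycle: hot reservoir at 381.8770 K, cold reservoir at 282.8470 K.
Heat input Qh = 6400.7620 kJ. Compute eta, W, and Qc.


eta = 1 - 282.8470/381.8770 = 0.2593
W = 0.2593 * 6400.7620 = 1659.8734 kJ
Qc = 6400.7620 - 1659.8734 = 4740.8886 kJ

eta = 25.9324%, W = 1659.8734 kJ, Qc = 4740.8886 kJ


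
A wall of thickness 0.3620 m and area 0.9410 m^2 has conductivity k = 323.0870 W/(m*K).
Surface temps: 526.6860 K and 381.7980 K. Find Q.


dT = 144.8880 K
Q = 323.0870 * 0.9410 * 144.8880 / 0.3620 = 121683.8534 W

121683.8534 W


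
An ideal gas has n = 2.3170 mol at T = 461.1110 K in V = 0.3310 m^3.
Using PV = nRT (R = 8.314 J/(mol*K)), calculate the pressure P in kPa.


P = nRT/V = 2.3170 * 8.314 * 461.1110 / 0.3310
= 8882.6293 / 0.3310 = 26835.7380 Pa = 26.8357 kPa

26.8357 kPa


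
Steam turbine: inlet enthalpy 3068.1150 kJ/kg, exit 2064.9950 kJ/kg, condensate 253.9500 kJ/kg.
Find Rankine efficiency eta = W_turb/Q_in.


W = 1003.1200 kJ/kg
Q_in = 2814.1650 kJ/kg
eta = 0.3565 = 35.6454%

eta = 35.6454%


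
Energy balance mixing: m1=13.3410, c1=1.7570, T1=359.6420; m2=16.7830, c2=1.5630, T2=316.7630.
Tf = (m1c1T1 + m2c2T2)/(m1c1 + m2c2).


num = 16739.3306
den = 49.6720
Tf = 336.9975 K

336.9975 K


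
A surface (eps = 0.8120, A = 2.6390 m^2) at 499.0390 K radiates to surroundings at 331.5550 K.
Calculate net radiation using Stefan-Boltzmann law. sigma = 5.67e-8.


T^4 = 6.2021e+10
Tsurr^4 = 1.2084e+10
Q = 0.8120 * 5.67e-8 * 2.6390 * 4.9937e+10 = 6067.3228 W

6067.3228 W


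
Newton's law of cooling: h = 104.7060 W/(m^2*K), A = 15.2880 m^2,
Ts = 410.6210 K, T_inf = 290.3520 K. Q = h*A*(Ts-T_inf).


dT = 120.2690 K
Q = 104.7060 * 15.2880 * 120.2690 = 192520.0399 W

192520.0399 W


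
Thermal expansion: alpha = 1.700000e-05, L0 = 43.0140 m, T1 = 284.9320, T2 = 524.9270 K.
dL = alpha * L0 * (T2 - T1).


dT = 239.9950 K
dL = 1.700000e-05 * 43.0140 * 239.9950 = 0.175493 m
L_final = 43.189493 m

dL = 0.175493 m


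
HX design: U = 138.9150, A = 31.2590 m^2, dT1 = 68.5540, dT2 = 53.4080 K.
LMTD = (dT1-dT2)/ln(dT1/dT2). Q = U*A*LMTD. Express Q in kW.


LMTD = 60.6662 K
Q = 138.9150 * 31.2590 * 60.6662 = 263433.5643 W = 263.4336 kW

263.4336 kW


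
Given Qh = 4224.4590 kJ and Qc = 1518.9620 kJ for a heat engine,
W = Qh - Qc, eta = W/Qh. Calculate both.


W = 4224.4590 - 1518.9620 = 2705.4970 kJ
eta = 2705.4970 / 4224.4590 = 0.6404 = 64.0436%

W = 2705.4970 kJ, eta = 64.0436%


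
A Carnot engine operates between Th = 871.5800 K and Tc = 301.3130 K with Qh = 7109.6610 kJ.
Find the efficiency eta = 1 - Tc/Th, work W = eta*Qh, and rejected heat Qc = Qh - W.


eta = 1 - 301.3130/871.5800 = 0.6543
W = 0.6543 * 7109.6610 = 4651.7876 kJ
Qc = 7109.6610 - 4651.7876 = 2457.8734 kJ

eta = 65.4291%, W = 4651.7876 kJ, Qc = 2457.8734 kJ


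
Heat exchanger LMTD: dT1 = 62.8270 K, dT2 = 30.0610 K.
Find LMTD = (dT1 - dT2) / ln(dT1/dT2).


dT1/dT2 = 2.0900
ln(dT1/dT2) = 0.7372
LMTD = 32.7660 / 0.7372 = 44.4492 K

44.4492 K


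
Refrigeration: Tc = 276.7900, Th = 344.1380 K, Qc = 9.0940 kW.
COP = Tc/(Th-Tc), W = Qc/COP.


COP = 276.7900 / 67.3480 = 4.1098
W = 9.0940 / 4.1098 = 2.2127 kW

COP = 4.1098, W = 2.2127 kW


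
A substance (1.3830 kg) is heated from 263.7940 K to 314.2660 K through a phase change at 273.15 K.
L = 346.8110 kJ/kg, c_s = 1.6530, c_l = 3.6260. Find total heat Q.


Q1 (sensible, solid) = 1.3830 * 1.6530 * 9.3560 = 21.3887 kJ
Q2 (latent) = 1.3830 * 346.8110 = 479.6396 kJ
Q3 (sensible, liquid) = 1.3830 * 3.6260 * 41.1160 = 206.1868 kJ
Q_total = 707.2151 kJ

707.2151 kJ


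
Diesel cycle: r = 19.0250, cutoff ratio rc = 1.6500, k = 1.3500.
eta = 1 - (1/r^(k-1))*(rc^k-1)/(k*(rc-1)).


r^(k-1) = 2.8039
rc^k = 1.9661
eta = 0.6073 = 60.7349%

60.7349%


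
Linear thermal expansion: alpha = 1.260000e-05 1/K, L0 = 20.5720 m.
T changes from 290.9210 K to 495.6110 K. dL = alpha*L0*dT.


dT = 204.6900 K
dL = 1.260000e-05 * 20.5720 * 204.6900 = 0.053057 m
L_final = 20.625057 m

dL = 0.053057 m


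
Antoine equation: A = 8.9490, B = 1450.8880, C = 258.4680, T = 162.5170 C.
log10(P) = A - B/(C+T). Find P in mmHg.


C+T = 420.9850
B/(C+T) = 3.4464
log10(P) = 8.9490 - 3.4464 = 5.5026
P = 10^5.5026 = 318117.3969 mmHg

318117.3969 mmHg


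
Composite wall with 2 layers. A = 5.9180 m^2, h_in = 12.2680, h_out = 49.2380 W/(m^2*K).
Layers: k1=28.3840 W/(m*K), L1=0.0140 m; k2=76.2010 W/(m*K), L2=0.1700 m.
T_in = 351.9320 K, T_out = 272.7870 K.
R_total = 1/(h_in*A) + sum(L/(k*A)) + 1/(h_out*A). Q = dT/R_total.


R_conv_in = 1/(12.2680*5.9180) = 0.0138
R_1 = 0.0140/(28.3840*5.9180) = 8.3345e-05
R_2 = 0.1700/(76.2010*5.9180) = 0.0004
R_conv_out = 1/(49.2380*5.9180) = 0.0034
R_total = 0.0177 K/W
Q = 79.1450 / 0.0177 = 4480.1096 W

R_total = 0.0177 K/W, Q = 4480.1096 W


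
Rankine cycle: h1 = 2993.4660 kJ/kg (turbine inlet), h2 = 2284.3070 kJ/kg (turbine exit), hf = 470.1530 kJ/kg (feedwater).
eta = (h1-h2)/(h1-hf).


W = 709.1590 kJ/kg
Q_in = 2523.3130 kJ/kg
eta = 0.2810 = 28.1043%

eta = 28.1043%


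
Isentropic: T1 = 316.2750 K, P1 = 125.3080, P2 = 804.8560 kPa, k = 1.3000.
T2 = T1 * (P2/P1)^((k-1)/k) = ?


(k-1)/k = 0.2308
(P2/P1)^exp = 1.5360
T2 = 316.2750 * 1.5360 = 485.8098 K

485.8098 K


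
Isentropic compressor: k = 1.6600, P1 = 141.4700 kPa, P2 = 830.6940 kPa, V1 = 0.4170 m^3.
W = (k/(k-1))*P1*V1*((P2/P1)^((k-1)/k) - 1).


(k-1)/k = 0.3976
(P2/P1)^exp = 2.0214
W = 2.5152 * 141.4700 * 0.4170 * (2.0214 - 1) = 151.5557 kJ

151.5557 kJ


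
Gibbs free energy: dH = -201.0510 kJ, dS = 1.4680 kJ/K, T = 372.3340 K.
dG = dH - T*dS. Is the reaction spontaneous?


T*dS = 372.3340 * 1.4680 = 546.5863 kJ
dG = -201.0510 - 546.5863 = -747.6373 kJ (spontaneous)

dG = -747.6373 kJ, spontaneous


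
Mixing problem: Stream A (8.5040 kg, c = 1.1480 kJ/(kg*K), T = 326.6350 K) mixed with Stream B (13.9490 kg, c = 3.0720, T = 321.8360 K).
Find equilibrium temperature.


num = 16979.9042
den = 52.6139
Tf = 322.7265 K

322.7265 K


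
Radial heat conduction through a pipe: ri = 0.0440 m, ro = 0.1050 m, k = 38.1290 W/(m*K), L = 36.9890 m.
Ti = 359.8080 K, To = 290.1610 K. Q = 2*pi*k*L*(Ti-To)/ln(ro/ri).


dT = 69.6470 K
ln(ro/ri) = 0.8698
Q = 2*pi*38.1290*36.9890*69.6470 / 0.8698 = 709586.7650 W

709586.7650 W


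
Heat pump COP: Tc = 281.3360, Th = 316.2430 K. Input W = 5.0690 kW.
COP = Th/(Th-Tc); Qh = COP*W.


COP = 316.2430 / 34.9070 = 9.0596
Qh = 9.0596 * 5.0690 = 45.9230 kW

COP = 9.0596, Qh = 45.9230 kW


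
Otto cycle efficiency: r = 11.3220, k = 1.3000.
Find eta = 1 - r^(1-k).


r^(k-1) = 2.0710
eta = 1 - 1/2.0710 = 0.5171 = 51.7138%

51.7138%


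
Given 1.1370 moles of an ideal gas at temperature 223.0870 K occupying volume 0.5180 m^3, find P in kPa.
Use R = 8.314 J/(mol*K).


P = nRT/V = 1.1370 * 8.314 * 223.0870 / 0.5180
= 2108.8454 / 0.5180 = 4071.1302 Pa = 4.0711 kPa

4.0711 kPa


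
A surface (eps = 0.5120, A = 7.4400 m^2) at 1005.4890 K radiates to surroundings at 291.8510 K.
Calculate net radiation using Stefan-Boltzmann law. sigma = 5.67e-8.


T^4 = 1.0221e+12
Tsurr^4 = 7.2551e+09
Q = 0.5120 * 5.67e-8 * 7.4400 * 1.0149e+12 = 219200.5503 W

219200.5503 W


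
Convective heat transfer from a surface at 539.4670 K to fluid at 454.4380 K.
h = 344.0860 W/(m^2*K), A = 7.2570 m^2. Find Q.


dT = 85.0290 K
Q = 344.0860 * 7.2570 * 85.0290 = 212320.1426 W

212320.1426 W


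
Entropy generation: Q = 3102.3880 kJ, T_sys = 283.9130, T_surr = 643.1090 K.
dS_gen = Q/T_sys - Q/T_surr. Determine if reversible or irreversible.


dS_sys = 3102.3880/283.9130 = 10.9272 kJ/K
dS_surr = -3102.3880/643.1090 = -4.8240 kJ/K
dS_gen = 10.9272 - 4.8240 = 6.1032 kJ/K (irreversible)

dS_gen = 6.1032 kJ/K, irreversible


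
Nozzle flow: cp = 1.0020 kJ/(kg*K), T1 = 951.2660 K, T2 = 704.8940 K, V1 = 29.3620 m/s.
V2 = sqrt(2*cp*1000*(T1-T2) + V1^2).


dT = 246.3720 K
2*cp*1000*dT = 493729.4880
V1^2 = 862.1270
V2 = sqrt(494591.6150) = 703.2721 m/s

703.2721 m/s


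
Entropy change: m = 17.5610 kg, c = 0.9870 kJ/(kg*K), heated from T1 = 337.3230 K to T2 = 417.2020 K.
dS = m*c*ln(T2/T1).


T2/T1 = 1.2368
ln(T2/T1) = 0.2125
dS = 17.5610 * 0.9870 * 0.2125 = 3.6837 kJ/K

3.6837 kJ/K


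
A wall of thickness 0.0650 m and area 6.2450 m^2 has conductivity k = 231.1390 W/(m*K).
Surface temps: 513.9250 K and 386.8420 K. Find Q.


dT = 127.0830 K
Q = 231.1390 * 6.2450 * 127.0830 / 0.0650 = 2822147.9295 W

2822147.9295 W


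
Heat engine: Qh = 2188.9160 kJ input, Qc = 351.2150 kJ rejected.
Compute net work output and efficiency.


W = 2188.9160 - 351.2150 = 1837.7010 kJ
eta = 1837.7010 / 2188.9160 = 0.8395 = 83.9548%

W = 1837.7010 kJ, eta = 83.9548%


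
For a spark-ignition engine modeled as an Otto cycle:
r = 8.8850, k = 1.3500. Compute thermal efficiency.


r^(k-1) = 2.1480
eta = 1 - 1/2.1480 = 0.5344 = 53.4446%

53.4446%


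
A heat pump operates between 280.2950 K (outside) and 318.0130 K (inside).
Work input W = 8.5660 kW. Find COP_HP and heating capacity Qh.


COP = 318.0130 / 37.7180 = 8.4313
Qh = 8.4313 * 8.5660 = 72.2228 kW

COP = 8.4313, Qh = 72.2228 kW


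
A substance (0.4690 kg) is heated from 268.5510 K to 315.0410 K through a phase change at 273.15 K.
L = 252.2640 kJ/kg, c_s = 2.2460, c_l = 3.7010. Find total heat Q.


Q1 (sensible, solid) = 0.4690 * 2.2460 * 4.5990 = 4.8445 kJ
Q2 (latent) = 0.4690 * 252.2640 = 118.3118 kJ
Q3 (sensible, liquid) = 0.4690 * 3.7010 * 41.8910 = 72.7131 kJ
Q_total = 195.8694 kJ

195.8694 kJ


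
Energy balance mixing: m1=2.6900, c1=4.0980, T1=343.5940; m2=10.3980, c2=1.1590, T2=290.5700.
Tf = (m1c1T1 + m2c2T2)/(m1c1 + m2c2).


num = 7289.3907
den = 23.0749
Tf = 315.9013 K

315.9013 K


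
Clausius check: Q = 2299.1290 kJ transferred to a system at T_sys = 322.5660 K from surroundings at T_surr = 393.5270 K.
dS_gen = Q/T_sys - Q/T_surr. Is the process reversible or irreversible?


dS_sys = 2299.1290/322.5660 = 7.1276 kJ/K
dS_surr = -2299.1290/393.5270 = -5.8424 kJ/K
dS_gen = 7.1276 - 5.8424 = 1.2853 kJ/K (irreversible)

dS_gen = 1.2853 kJ/K, irreversible


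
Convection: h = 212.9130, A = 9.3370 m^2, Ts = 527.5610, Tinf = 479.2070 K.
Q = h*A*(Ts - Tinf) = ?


dT = 48.3540 K
Q = 212.9130 * 9.3370 * 48.3540 = 96126.2376 W

96126.2376 W


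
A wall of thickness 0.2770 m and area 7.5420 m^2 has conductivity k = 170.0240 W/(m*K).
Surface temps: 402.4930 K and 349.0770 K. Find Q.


dT = 53.4160 K
Q = 170.0240 * 7.5420 * 53.4160 / 0.2770 = 247279.6352 W

247279.6352 W


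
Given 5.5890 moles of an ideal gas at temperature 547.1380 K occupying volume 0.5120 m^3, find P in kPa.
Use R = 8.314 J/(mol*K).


P = nRT/V = 5.5890 * 8.314 * 547.1380 / 0.5120
= 25423.8319 / 0.5120 = 49655.9217 Pa = 49.6559 kPa

49.6559 kPa


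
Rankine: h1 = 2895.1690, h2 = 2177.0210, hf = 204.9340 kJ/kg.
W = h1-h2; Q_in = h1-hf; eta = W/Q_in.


W = 718.1480 kJ/kg
Q_in = 2690.2350 kJ/kg
eta = 0.2669 = 26.6946%

eta = 26.6946%


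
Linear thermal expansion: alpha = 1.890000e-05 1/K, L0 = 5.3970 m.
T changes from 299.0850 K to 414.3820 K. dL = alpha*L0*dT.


dT = 115.2970 K
dL = 1.890000e-05 * 5.3970 * 115.2970 = 0.011761 m
L_final = 5.408761 m

dL = 0.011761 m


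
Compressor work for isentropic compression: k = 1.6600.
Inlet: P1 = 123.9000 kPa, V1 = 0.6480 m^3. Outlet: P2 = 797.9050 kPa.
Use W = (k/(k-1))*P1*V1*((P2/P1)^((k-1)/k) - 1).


(k-1)/k = 0.3976
(P2/P1)^exp = 2.0970
W = 2.5152 * 123.9000 * 0.6480 * (2.0970 - 1) = 221.5264 kJ

221.5264 kJ


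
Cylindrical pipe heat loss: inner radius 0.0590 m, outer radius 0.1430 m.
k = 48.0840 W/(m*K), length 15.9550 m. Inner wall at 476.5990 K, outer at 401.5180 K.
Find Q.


dT = 75.0810 K
ln(ro/ri) = 0.8853
Q = 2*pi*48.0840*15.9550*75.0810 / 0.8853 = 408802.2940 W

408802.2940 W


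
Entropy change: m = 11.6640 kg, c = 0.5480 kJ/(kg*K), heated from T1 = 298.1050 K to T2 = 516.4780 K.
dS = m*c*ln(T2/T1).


T2/T1 = 1.7325
ln(T2/T1) = 0.5496
dS = 11.6640 * 0.5480 * 0.5496 = 3.5129 kJ/K

3.5129 kJ/K


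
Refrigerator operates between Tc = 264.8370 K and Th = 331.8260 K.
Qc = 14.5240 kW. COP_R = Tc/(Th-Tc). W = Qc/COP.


COP = 264.8370 / 66.9890 = 3.9534
W = 14.5240 / 3.9534 = 3.6738 kW

COP = 3.9534, W = 3.6738 kW


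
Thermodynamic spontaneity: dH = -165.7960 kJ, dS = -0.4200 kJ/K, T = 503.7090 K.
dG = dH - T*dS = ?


T*dS = 503.7090 * -0.4200 = -211.5578 kJ
dG = -165.7960 + 211.5578 = 45.7618 kJ (non-spontaneous)

dG = 45.7618 kJ, non-spontaneous


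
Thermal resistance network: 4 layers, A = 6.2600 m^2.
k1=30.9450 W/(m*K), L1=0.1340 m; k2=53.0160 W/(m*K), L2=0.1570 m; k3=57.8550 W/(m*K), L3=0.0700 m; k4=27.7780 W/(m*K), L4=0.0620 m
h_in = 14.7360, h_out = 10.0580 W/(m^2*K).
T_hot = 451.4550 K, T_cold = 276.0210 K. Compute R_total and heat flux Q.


R_conv_in = 1/(14.7360*6.2600) = 0.0108
R_1 = 0.1340/(30.9450*6.2600) = 0.0007
R_2 = 0.1570/(53.0160*6.2600) = 0.0005
R_3 = 0.0700/(57.8550*6.2600) = 0.0002
R_4 = 0.0620/(27.7780*6.2600) = 0.0004
R_conv_out = 1/(10.0580*6.2600) = 0.0159
R_total = 0.0284 K/W
Q = 175.4340 / 0.0284 = 6169.1371 W

R_total = 0.0284 K/W, Q = 6169.1371 W


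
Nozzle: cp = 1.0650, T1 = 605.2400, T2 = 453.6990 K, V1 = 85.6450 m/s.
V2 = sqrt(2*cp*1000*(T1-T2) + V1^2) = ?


dT = 151.5410 K
2*cp*1000*dT = 322782.3300
V1^2 = 7335.0660
V2 = sqrt(330117.3960) = 574.5584 m/s

574.5584 m/s


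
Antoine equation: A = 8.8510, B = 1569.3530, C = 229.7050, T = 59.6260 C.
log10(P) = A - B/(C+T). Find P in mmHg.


C+T = 289.3310
B/(C+T) = 5.4241
log10(P) = 8.8510 - 5.4241 = 3.4269
P = 10^3.4269 = 2672.5458 mmHg

2672.5458 mmHg


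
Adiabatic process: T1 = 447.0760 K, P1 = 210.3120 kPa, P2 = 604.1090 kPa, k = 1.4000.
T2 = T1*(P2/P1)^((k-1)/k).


(k-1)/k = 0.2857
(P2/P1)^exp = 1.3519
T2 = 447.0760 * 1.3519 = 604.3803 K

604.3803 K


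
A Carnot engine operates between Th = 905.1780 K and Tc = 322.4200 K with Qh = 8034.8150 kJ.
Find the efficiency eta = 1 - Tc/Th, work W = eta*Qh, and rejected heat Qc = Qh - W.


eta = 1 - 322.4200/905.1780 = 0.6438
W = 0.6438 * 8034.8150 = 5172.8530 kJ
Qc = 8034.8150 - 5172.8530 = 2861.9620 kJ

eta = 64.3805%, W = 5172.8530 kJ, Qc = 2861.9620 kJ


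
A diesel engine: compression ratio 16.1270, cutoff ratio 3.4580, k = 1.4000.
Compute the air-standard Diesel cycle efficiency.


r^(k-1) = 3.0410
rc^k = 5.6801
eta = 0.5528 = 55.2779%

55.2779%


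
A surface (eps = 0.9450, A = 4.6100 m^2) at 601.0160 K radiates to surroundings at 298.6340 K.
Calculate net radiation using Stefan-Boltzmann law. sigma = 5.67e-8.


T^4 = 1.3048e+11
Tsurr^4 = 7.9535e+09
Q = 0.9450 * 5.67e-8 * 4.6100 * 1.2253e+11 = 30265.3780 W

30265.3780 W


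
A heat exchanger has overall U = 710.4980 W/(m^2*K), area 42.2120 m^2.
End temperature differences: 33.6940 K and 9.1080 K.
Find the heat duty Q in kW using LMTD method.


LMTD = 18.7942 K
Q = 710.4980 * 42.2120 * 18.7942 = 563668.2845 W = 563.6683 kW

563.6683 kW


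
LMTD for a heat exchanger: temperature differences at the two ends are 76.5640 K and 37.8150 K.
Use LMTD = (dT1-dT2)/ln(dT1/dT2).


dT1/dT2 = 2.0247
ln(dT1/dT2) = 0.7054
LMTD = 38.7490 / 0.7054 = 54.9303 K

54.9303 K


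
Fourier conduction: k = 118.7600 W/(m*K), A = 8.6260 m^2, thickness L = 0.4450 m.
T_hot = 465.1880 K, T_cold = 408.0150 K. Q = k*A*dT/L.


dT = 57.1730 K
Q = 118.7600 * 8.6260 * 57.1730 / 0.4450 = 131616.5834 W

131616.5834 W


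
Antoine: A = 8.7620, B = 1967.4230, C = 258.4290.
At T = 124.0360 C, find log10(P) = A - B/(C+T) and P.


C+T = 382.4650
B/(C+T) = 5.1441
log10(P) = 8.7620 - 5.1441 = 3.6179
P = 10^3.6179 = 4148.9649 mmHg

4148.9649 mmHg


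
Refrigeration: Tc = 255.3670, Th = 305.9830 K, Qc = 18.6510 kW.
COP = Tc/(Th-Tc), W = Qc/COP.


COP = 255.3670 / 50.6160 = 5.0452
W = 18.6510 / 5.0452 = 3.6968 kW

COP = 5.0452, W = 3.6968 kW


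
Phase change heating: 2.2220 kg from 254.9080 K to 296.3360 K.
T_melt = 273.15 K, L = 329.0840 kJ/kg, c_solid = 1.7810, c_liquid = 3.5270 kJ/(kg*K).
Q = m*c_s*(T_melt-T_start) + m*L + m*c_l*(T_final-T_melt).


Q1 (sensible, solid) = 2.2220 * 1.7810 * 18.2420 = 72.1906 kJ
Q2 (latent) = 2.2220 * 329.0840 = 731.2246 kJ
Q3 (sensible, liquid) = 2.2220 * 3.5270 * 23.1860 = 181.7085 kJ
Q_total = 985.1238 kJ

985.1238 kJ


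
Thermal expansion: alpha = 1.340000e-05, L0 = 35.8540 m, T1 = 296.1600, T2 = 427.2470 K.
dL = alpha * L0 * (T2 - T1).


dT = 131.0870 K
dL = 1.340000e-05 * 35.8540 * 131.0870 = 0.062980 m
L_final = 35.916980 m

dL = 0.062980 m


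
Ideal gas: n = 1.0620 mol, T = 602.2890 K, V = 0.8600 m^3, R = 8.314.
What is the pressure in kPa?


P = nRT/V = 1.0620 * 8.314 * 602.2890 / 0.8600
= 5317.8915 / 0.8600 = 6183.5947 Pa = 6.1836 kPa

6.1836 kPa


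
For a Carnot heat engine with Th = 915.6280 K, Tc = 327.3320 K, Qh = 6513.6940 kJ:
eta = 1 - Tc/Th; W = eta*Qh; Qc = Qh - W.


eta = 1 - 327.3320/915.6280 = 0.6425
W = 0.6425 * 6513.6940 = 4185.0840 kJ
Qc = 6513.6940 - 4185.0840 = 2328.6100 kJ

eta = 64.2505%, W = 4185.0840 kJ, Qc = 2328.6100 kJ


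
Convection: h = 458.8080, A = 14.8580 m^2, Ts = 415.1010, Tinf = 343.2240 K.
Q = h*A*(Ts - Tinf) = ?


dT = 71.8770 K
Q = 458.8080 * 14.8580 * 71.8770 = 489983.2998 W

489983.2998 W


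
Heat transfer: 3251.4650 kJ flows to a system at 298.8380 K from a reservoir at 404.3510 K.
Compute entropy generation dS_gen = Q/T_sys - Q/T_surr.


dS_sys = 3251.4650/298.8380 = 10.8804 kJ/K
dS_surr = -3251.4650/404.3510 = -8.0412 kJ/K
dS_gen = 10.8804 - 8.0412 = 2.8392 kJ/K (irreversible)

dS_gen = 2.8392 kJ/K, irreversible
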